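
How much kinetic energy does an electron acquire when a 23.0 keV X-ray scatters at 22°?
0.0751 keV

By energy conservation: K_e = E_initial - E_final

First find the scattered photon energy:
Initial wavelength: λ = hc/E = 53.9062 pm
Compton shift: Δλ = λ_C(1 - cos(22°)) = 0.1767 pm
Final wavelength: λ' = 53.9062 + 0.1767 = 54.0828 pm
Final photon energy: E' = hc/λ' = 22.9249 keV

Electron kinetic energy:
K_e = E - E' = 23.0000 - 22.9249 = 0.0751 keV

(Intermediate values are shown rounded; full precision is carried through to the final answer.)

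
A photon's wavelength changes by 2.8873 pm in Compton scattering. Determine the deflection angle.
100.95°

From the Compton formula Δλ = λ_C(1 - cos θ), we can solve for θ:

cos θ = 1 - Δλ/λ_C

Given:
- Δλ = 2.8873 pm
- λ_C = h/(m_e·c) ≈ 2.42631024 pm

cos θ = 1 - 2.8873/2.42631024
cos θ = 1 - 1.189996
cos θ = -0.189996

θ = arccos(-0.189996)
θ = 100.95°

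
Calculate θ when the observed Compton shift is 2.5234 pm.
92.29°

From the Compton formula Δλ = λ_C(1 - cos θ), we can solve for θ:

cos θ = 1 - Δλ/λ_C

Given:
- Δλ = 2.5234 pm
- λ_C = h/(m_e·c) ≈ 2.42631024 pm

cos θ = 1 - 2.5234/2.42631024
cos θ = 1 - 1.040015
cos θ = -0.040015

θ = arccos(-0.040015)
θ = 92.29°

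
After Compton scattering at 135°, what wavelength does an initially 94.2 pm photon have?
98.3420 pm

Using the Compton formula: λ' = λ + λ_C(1 − cos θ)

For θ = 135°, cos θ = -√2/2 (exact) ≈ -0.7071, so:
1 − cos 135° = 1 − (-√2/2) ≈ 1.7071

Δλ = λ_C × 1.7071 = 2.4263 × 1.7071 = 4.1420 pm

λ' = 94.2 + 4.1420 = 98.3420 pm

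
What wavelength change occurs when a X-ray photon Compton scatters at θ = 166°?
4.7805 pm

Using the Compton scattering formula:
Δλ = λ_C(1 - cos θ)

where λ_C = h/(m_e·c) ≈ 2.4263 pm is the Compton wavelength of an electron.

For θ = 166°:
cos(166°) = -0.9703
1 - cos(166°) = 1.9703

Δλ = 2.4263 × 1.9703
Δλ = 4.7805 pm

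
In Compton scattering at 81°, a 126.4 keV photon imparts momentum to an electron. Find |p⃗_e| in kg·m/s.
8.0658e-23 kg·m/s

The electron is initially at rest, so by conservation of momentum:
p⃗_e = p⃗₀ − p⃗'  (incident photon momentum minus scattered photon momentum)

Photon momentum magnitudes (p = h/λ = E/c):
λ₀ = hc/E₀ = 9.8089 pm → p₀ = h/λ₀ = 6.7552e-23 kg·m/s
Δλ = λ_C(1 − cos 81°) = 2.0468 pm
λ' = 11.8556 pm → p' = h/λ' = 5.5890e-23 kg·m/s

The scattered photon makes angle θ = 81° with the incident direction, so by the law of cosines:
|p⃗_e|² = p₀² + p'² − 2p₀p'cos θ
|p⃗_e|² = (6.7552e-23)² + (5.5890e-23)² − 2·6.7552e-23·5.5890e-23·cos(81°)
|p⃗_e| = 8.0658e-23 kg·m/s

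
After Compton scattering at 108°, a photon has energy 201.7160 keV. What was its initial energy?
417.4001 keV

Convert final energy to wavelength (hc ≈ 1239.842 keV·pm):
λ' = hc/E' = 1239.842 / 201.7160 = 6.1465 pm

Calculate the Compton shift:
Δλ = λ_C(1 - cos(108°))
Δλ = 2.4263 × (1 - cos(108°))
Δλ = 3.1761 pm

Initial wavelength:
λ = λ' - Δλ = 6.1465 - 3.1761 = 2.9704 pm

Initial energy:
E = hc/λ = 1239.842 / 2.9704 = 417.4001 keV

(Intermediate values are shown rounded; full precision is carried through to the final answer.)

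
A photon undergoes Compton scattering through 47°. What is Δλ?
0.7716 pm

Using the Compton scattering formula:
Δλ = λ_C(1 - cos θ)

where λ_C = h/(m_e·c) ≈ 2.4263 pm is the Compton wavelength of an electron.

For θ = 47°:
cos(47°) = 0.6820
1 - cos(47°) = 0.3180

Δλ = 2.4263 × 0.3180
Δλ = 0.7716 pm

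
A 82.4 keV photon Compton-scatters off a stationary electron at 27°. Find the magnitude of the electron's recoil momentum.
2.0396e-23 kg·m/s

The electron is initially at rest, so by conservation of momentum:
p⃗_e = p⃗₀ − p⃗'  (incident photon momentum minus scattered photon momentum)

Photon momentum magnitudes (p = h/λ = E/c):
λ₀ = hc/E₀ = 15.0466 pm → p₀ = h/λ₀ = 4.4037e-23 kg·m/s
Δλ = λ_C(1 − cos 27°) = 0.2645 pm
λ' = 15.3111 pm → p' = h/λ' = 4.3276e-23 kg·m/s

The scattered photon makes angle θ = 27° with the incident direction, so by the law of cosines:
|p⃗_e|² = p₀² + p'² − 2p₀p'cos θ
|p⃗_e|² = (4.4037e-23)² + (4.3276e-23)² − 2·4.4037e-23·4.3276e-23·cos(27°)
|p⃗_e| = 2.0396e-23 kg·m/s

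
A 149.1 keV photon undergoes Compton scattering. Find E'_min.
94.1548 keV (at θ = 180°)

The scattered photon has minimum energy when its wavelength is maximum, i.e., when the Compton shift Δλ = λ_C(1 − cos θ) is maximum. This occurs at θ = 180° (backscattering), giving Δλ_max = 2λ_C = 4.8526 pm.

Initial wavelength: λ₀ = hc/E₀ = 8.3155 pm
Maximum final wavelength: λ'_max = λ₀ + 2λ_C = 8.3155 + 4.8526 = 13.1681 pm
Minimum final energy: E'_min = hc/λ'_max = 94.1548 keV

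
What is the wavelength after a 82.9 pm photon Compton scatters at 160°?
87.6063 pm

Using the Compton scattering formula:
λ' = λ + Δλ = λ + λ_C(1 - cos θ)

Given:
- Initial wavelength λ = 82.9 pm
- Scattering angle θ = 160°
- Compton wavelength λ_C ≈ 2.4263 pm

Calculate the shift:
Δλ = 2.4263 × (1 - cos(160°))
Δλ = 2.4263 × 1.9397
Δλ = 4.7063 pm

Final wavelength:
λ' = 82.9 + 4.7063 = 87.6063 pm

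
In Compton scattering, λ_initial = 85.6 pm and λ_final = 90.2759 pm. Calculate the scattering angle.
158.00°

First find the wavelength shift:
Δλ = λ' - λ = 90.2759 - 85.6 = 4.6759 pm

Using Δλ = λ_C(1 - cos θ), with λ_C = h/(m_e·c) ≈ 2.42631024 pm:
cos θ = 1 - Δλ/λ_C
cos θ = 1 - 4.6759/2.42631024
cos θ = -0.927165

θ = arccos(-0.927165)
θ = 158.00°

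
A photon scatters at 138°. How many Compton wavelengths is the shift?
1.7431 λ_C

The Compton shift formula is:
Δλ = λ_C(1 - cos θ)

Dividing both sides by λ_C:
Δλ/λ_C = 1 - cos θ

For θ = 138°:
Δλ/λ_C = 1 - cos(138°)
Δλ/λ_C = 1 - -0.7431
Δλ/λ_C = 1.7431

This means the shift is 1.7431 × λ_C = 4.2294 pm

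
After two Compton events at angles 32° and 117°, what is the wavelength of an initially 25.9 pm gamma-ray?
29.7965 pm

Apply Compton shift twice:

First scattering at θ₁ = 32°:
Δλ₁ = λ_C(1 - cos(32°))
Δλ₁ = 2.4263 × 0.1520
Δλ₁ = 0.3687 pm

After first scattering:
λ₁ = 25.9 + 0.3687 = 26.2687 pm

Second scattering at θ₂ = 117°:
Δλ₂ = λ_C(1 - cos(117°))
Δλ₂ = 2.4263 × 1.4540
Δλ₂ = 3.5278 pm

Final wavelength:
λ₂ = 26.2687 + 3.5278 = 29.7965 pm

Total shift: Δλ_total = 0.3687 + 3.5278 = 3.8965 pm

(Intermediate values are shown rounded; full precision is carried through to the final answer.)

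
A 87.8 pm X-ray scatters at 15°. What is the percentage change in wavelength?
0.0942%

Calculate the Compton shift:
Δλ = λ_C(1 - cos(15°))
Δλ = 2.4263 × (1 - cos(15°))
Δλ = 2.4263 × 0.0341
Δλ = 0.0827 pm

Percentage change:
(Δλ/λ₀) × 100 = (0.0827/87.8) × 100
= 0.0942%

(Intermediate values are shown rounded; full precision is carried through to the final answer.)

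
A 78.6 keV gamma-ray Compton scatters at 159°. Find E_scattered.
60.5819 keV

First convert energy to wavelength:
λ = hc/E, with hc ≈ 1239.842 keV·pm (i.e. 1239.842 eV·nm)

For E = 78.6 keV = 78600 eV:
λ = 1239.842 keV·pm / 78.6 keV
λ = 15.7741 pm

Calculate the Compton shift:
Δλ = λ_C(1 - cos(159°)) = 2.4263 × 1.9336
Δλ = 4.6915 pm

Final wavelength:
λ' = 15.7741 + 4.6915 = 20.4655 pm

Final energy:
E' = hc/λ' = 1239.842 / 20.4655 = 60.5819 keV

(Intermediate values are shown rounded; full precision is carried through to the final answer.)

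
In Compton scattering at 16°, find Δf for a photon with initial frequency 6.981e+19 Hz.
1.495e+18 Hz (decrease)

Convert frequency to wavelength (c = 299792458 m/s):
λ₀ = c/f₀ = 299792458/6.981e+19 = 4.2944056e-12 m = 4.2944 pm

Calculate Compton shift:
Δλ = λ_C(1 - cos(16°)) = 0.0940 pm

Final wavelength:
λ' = λ₀ + Δλ = 4.2944 + 0.0940 = 4.3884 pm

Final frequency:
f' = c/λ' = 299792458/4.3883968e-12 = 6.8314802e+19 Hz

Frequency shift (decrease):
Δf = f₀ - f' = 6.981e+19 - 6.8314802e+19 = 1.495e+18 Hz

(Intermediate values are shown rounded; full precision is carried through to the final answer.)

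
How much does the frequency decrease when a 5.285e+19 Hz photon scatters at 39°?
4.599e+18 Hz (decrease)

Convert frequency to wavelength (c = 299792458 m/s):
λ₀ = c/f₀ = 299792458/5.285e+19 = 5.6725158e-12 m = 5.6725 pm

Calculate Compton shift:
Δλ = λ_C(1 - cos(39°)) = 0.5407 pm

Final wavelength:
λ' = λ₀ + Δλ = 5.6725 + 0.5407 = 6.2132 pm

Final frequency:
f' = c/λ' = 299792458/6.2132288e-12 = 4.8250671e+19 Hz

Frequency shift (decrease):
Δf = f₀ - f' = 5.285e+19 - 4.8250671e+19 = 4.599e+18 Hz

(Intermediate values are shown rounded; full precision is carried through to the final answer.)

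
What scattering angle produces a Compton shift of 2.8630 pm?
100.37°

From the Compton formula Δλ = λ_C(1 - cos θ), we can solve for θ:

cos θ = 1 - Δλ/λ_C

Given:
- Δλ = 2.8630 pm
- λ_C = h/(m_e·c) ≈ 2.42631024 pm

cos θ = 1 - 2.8630/2.42631024
cos θ = 1 - 1.179981
cos θ = -0.179981

θ = arccos(-0.179981)
θ = 100.37°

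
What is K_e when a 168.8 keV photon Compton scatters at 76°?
33.8052 keV

By energy conservation: K_e = E_initial - E_final

First find the scattered photon energy:
Initial wavelength: λ = hc/E = 7.3450 pm
Compton shift: Δλ = λ_C(1 - cos(76°)) = 1.8393 pm
Final wavelength: λ' = 7.3450 + 1.8393 = 9.1844 pm
Final photon energy: E' = hc/λ' = 134.9948 keV

Electron kinetic energy:
K_e = E - E' = 168.8000 - 134.9948 = 33.8052 keV

(Intermediate values are shown rounded; full precision is carried through to the final answer.)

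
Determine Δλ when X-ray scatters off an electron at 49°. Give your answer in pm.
0.8345 pm

Using the Compton scattering formula:
Δλ = λ_C(1 - cos θ)

where λ_C = h/(m_e·c) ≈ 2.4263 pm is the Compton wavelength of an electron.

For θ = 49°:
cos(49°) = 0.6561
1 - cos(49°) = 0.3439

Δλ = 2.4263 × 0.3439
Δλ = 0.8345 pm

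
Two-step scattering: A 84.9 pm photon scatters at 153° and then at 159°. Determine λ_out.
94.1796 pm

Apply Compton shift twice:

First scattering at θ₁ = 153°:
Δλ₁ = λ_C(1 - cos(153°))
Δλ₁ = 2.4263 × 1.8910
Δλ₁ = 4.5882 pm

After first scattering:
λ₁ = 84.9 + 4.5882 = 89.4882 pm

Second scattering at θ₂ = 159°:
Δλ₂ = λ_C(1 - cos(159°))
Δλ₂ = 2.4263 × 1.9336
Δλ₂ = 4.6915 pm

Final wavelength:
λ₂ = 89.4882 + 4.6915 = 94.1796 pm

Total shift: Δλ_total = 4.5882 + 4.6915 = 9.2796 pm

(Intermediate values are shown rounded; full precision is carried through to the final answer.)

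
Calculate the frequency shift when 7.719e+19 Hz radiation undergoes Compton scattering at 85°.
2.803e+19 Hz (decrease)

Convert frequency to wavelength (c = 299792458 m/s):
λ₀ = c/f₀ = 299792458/7.719e+19 = 3.8838251e-12 m = 3.8838 pm

Calculate Compton shift:
Δλ = λ_C(1 - cos(85°)) = 2.2148 pm

Final wavelength:
λ' = λ₀ + Δλ = 3.8838 + 2.2148 = 6.0987 pm

Final frequency:
f' = c/λ' = 299792458/6.0986684e-12 = 4.9157035e+19 Hz

Frequency shift (decrease):
Δf = f₀ - f' = 7.719e+19 - 4.9157035e+19 = 2.803e+19 Hz

(Intermediate values are shown rounded; full precision is carried through to the final answer.)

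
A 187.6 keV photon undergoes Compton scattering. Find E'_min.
108.1737 keV (at θ = 180°)

The scattered photon has minimum energy when its wavelength is maximum, i.e., when the Compton shift Δλ = λ_C(1 − cos θ) is maximum. This occurs at θ = 180° (backscattering), giving Δλ_max = 2λ_C = 4.8526 pm.

Initial wavelength: λ₀ = hc/E₀ = 6.6090 pm
Maximum final wavelength: λ'_max = λ₀ + 2λ_C = 6.6090 + 4.8526 = 11.4616 pm
Minimum final energy: E'_min = hc/λ'_max = 108.1737 keV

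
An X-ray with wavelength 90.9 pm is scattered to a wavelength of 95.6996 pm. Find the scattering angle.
168.00°

First find the wavelength shift:
Δλ = λ' - λ = 95.6996 - 90.9 = 4.7996 pm

Using Δλ = λ_C(1 - cos θ), with λ_C = h/(m_e·c) ≈ 2.42631024 pm:
cos θ = 1 - Δλ/λ_C
cos θ = 1 - 4.7996/2.42631024
cos θ = -0.978148

θ = arccos(-0.978148)
θ = 168.00°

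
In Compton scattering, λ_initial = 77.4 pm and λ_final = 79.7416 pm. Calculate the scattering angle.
88.00°

First find the wavelength shift:
Δλ = λ' - λ = 79.7416 - 77.4 = 2.3416 pm

Using Δλ = λ_C(1 - cos θ), with λ_C = h/(m_e·c) ≈ 2.42631024 pm:
cos θ = 1 - Δλ/λ_C
cos θ = 1 - 2.3416/2.42631024
cos θ = 0.034913

θ = arccos(0.034913)
θ = 88.00°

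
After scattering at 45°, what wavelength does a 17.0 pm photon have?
17.7106 pm

Using the Compton scattering formula:
λ' = λ + Δλ = λ + λ_C(1 - cos θ)

Given:
- Initial wavelength λ = 17.0 pm
- Scattering angle θ = 45°
- Compton wavelength λ_C ≈ 2.4263 pm

Calculate the shift:
Δλ = 2.4263 × (1 - cos(45°))
Δλ = 2.4263 × 0.2929
Δλ = 0.7106 pm

Final wavelength:
λ' = 17.0 + 0.7106 = 17.7106 pm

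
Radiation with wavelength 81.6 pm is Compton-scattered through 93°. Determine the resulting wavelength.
84.1533 pm

Using the Compton scattering formula:
λ' = λ + Δλ = λ + λ_C(1 - cos θ)

Given:
- Initial wavelength λ = 81.6 pm
- Scattering angle θ = 93°
- Compton wavelength λ_C ≈ 2.4263 pm

Calculate the shift:
Δλ = 2.4263 × (1 - cos(93°))
Δλ = 2.4263 × 1.0523
Δλ = 2.5533 pm

Final wavelength:
λ' = 81.6 + 2.5533 = 84.1533 pm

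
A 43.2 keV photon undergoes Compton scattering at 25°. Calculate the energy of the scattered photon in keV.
42.8605 keV

First convert energy to wavelength:
λ = hc/E, with hc ≈ 1239.842 keV·pm (i.e. 1239.842 eV·nm)

For E = 43.2 keV = 43200 eV:
λ = 1239.842 keV·pm / 43.2 keV
λ = 28.7000 pm

Calculate the Compton shift:
Δλ = λ_C(1 - cos(25°)) = 2.4263 × 0.0937
Δλ = 0.2273 pm

Final wavelength:
λ' = 28.7000 + 0.2273 = 28.9274 pm

Final energy:
E' = hc/λ' = 1239.842 / 28.9274 = 42.8605 keV

(Intermediate values are shown rounded; full precision is carried through to the final answer.)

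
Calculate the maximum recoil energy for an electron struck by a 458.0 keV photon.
293.9932 keV

Maximum energy transfer occurs at θ = 180° (backscattering).

Initial photon: E₀ = 458.0 keV → λ₀ = 2.7071 pm

Maximum Compton shift (at 180°):
Δλ_max = 2λ_C = 2 × 2.4263 = 4.8526 pm

Final wavelength:
λ' = 2.7071 + 4.8526 = 7.5597 pm

Minimum photon energy (maximum energy to electron):
E'_min = hc/λ' = 164.0068 keV

Maximum electron kinetic energy:
K_max = E₀ - E'_min = 458.0000 - 164.0068 = 293.9932 keV

(Intermediate values are shown rounded; full precision is carried through to the final answer.)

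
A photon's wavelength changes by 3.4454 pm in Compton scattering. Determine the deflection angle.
114.84°

From the Compton formula Δλ = λ_C(1 - cos θ), we can solve for θ:

cos θ = 1 - Δλ/λ_C

Given:
- Δλ = 3.4454 pm
- λ_C = h/(m_e·c) ≈ 2.42631024 pm

cos θ = 1 - 3.4454/2.42631024
cos θ = 1 - 1.420016
cos θ = -0.420016

θ = arccos(-0.420016)
θ = 114.84°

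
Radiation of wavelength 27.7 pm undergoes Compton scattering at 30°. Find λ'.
28.0251 pm

Using the Compton formula: λ' = λ + λ_C(1 − cos θ)

For θ = 30°, cos θ = √3/2 (exact) ≈ 0.8660, so:
1 − cos 30° = 1 − (√3/2) ≈ 0.1340

Δλ = λ_C × 0.1340 = 2.4263 × 0.1340 = 0.3251 pm

λ' = 27.7 + 0.3251 = 28.0251 pm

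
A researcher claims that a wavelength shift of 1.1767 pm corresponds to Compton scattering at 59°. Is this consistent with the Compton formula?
Yes, consistent

Calculate the expected shift for θ = 59°:

Δλ_expected = λ_C(1 - cos(59°))
Δλ_expected = 2.4263 × (1 - cos(59°))
Δλ_expected = 2.4263 × 0.4850
Δλ_expected = 1.1767 pm

Given shift: 1.1767 pm
Expected shift: 1.1767 pm
Difference: 0.0000 pm

The values match. This is consistent with Compton scattering at the stated angle.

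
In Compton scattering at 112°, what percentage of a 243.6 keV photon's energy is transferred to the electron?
0.3959 (or 39.59%)

Calculate initial and final photon energies:

Initial: E₀ = 243.6 keV → λ₀ = 5.0897 pm
Compton shift: Δλ = 3.3352 pm
Final wavelength: λ' = 8.4249 pm
Final energy: E' = 147.1643 keV

Fractional energy loss:
(E₀ - E')/E₀ = (243.6000 - 147.1643)/243.6000
= 96.4357/243.6000
= 0.3959
= 39.59%

(Intermediate values are shown rounded; full precision is carried through to the final answer.)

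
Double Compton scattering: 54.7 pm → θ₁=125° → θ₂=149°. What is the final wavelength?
63.0240 pm

Apply Compton shift twice:

First scattering at θ₁ = 125°:
Δλ₁ = λ_C(1 - cos(125°))
Δλ₁ = 2.4263 × 1.5736
Δλ₁ = 3.8180 pm

After first scattering:
λ₁ = 54.7 + 3.8180 = 58.5180 pm

Second scattering at θ₂ = 149°:
Δλ₂ = λ_C(1 - cos(149°))
Δλ₂ = 2.4263 × 1.8572
Δλ₂ = 4.5061 pm

Final wavelength:
λ₂ = 58.5180 + 4.5061 = 63.0240 pm

Total shift: Δλ_total = 3.8180 + 4.5061 = 8.3240 pm

(Intermediate values are shown rounded; full precision is carried through to the final answer.)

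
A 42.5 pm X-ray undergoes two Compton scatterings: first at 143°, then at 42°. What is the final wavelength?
47.4873 pm

Apply Compton shift twice:

First scattering at θ₁ = 143°:
Δλ₁ = λ_C(1 - cos(143°))
Δλ₁ = 2.4263 × 1.7986
Δλ₁ = 4.3640 pm

After first scattering:
λ₁ = 42.5 + 4.3640 = 46.8640 pm

Second scattering at θ₂ = 42°:
Δλ₂ = λ_C(1 - cos(42°))
Δλ₂ = 2.4263 × 0.2569
Δλ₂ = 0.6232 pm

Final wavelength:
λ₂ = 46.8640 + 0.6232 = 47.4873 pm

Total shift: Δλ_total = 4.3640 + 0.6232 = 4.9873 pm

(Intermediate values are shown rounded; full precision is carried through to the final answer.)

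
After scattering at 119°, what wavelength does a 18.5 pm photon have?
22.1026 pm

Using the Compton scattering formula:
λ' = λ + Δλ = λ + λ_C(1 - cos θ)

Given:
- Initial wavelength λ = 18.5 pm
- Scattering angle θ = 119°
- Compton wavelength λ_C ≈ 2.4263 pm

Calculate the shift:
Δλ = 2.4263 × (1 - cos(119°))
Δλ = 2.4263 × 1.4848
Δλ = 3.6026 pm

Final wavelength:
λ' = 18.5 + 3.6026 = 22.1026 pm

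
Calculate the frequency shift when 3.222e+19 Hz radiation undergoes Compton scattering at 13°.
2.139e+17 Hz (decrease)

Convert frequency to wavelength (c = 299792458 m/s):
λ₀ = c/f₀ = 299792458/3.222e+19 = 9.3045456e-12 m = 9.3045 pm

Calculate Compton shift:
Δλ = λ_C(1 - cos(13°)) = 0.0622 pm

Final wavelength:
λ' = λ₀ + Δλ = 9.3045 + 0.0622 = 9.3667 pm

Final frequency:
f' = c/λ' = 299792458/9.3667317e-12 = 3.2006090e+19 Hz

Frequency shift (decrease):
Δf = f₀ - f' = 3.222e+19 - 3.2006090e+19 = 2.139e+17 Hz

(Intermediate values are shown rounded; full precision is carried through to the final answer.)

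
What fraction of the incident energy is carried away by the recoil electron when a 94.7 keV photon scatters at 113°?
0.2049 (or 20.49%)

Calculate initial and final photon energies:

Initial: E₀ = 94.7 keV → λ₀ = 13.0923 pm
Compton shift: Δλ = 3.3743 pm
Final wavelength: λ' = 16.4667 pm
Final energy: E' = 75.2941 keV

Fractional energy loss:
(E₀ - E')/E₀ = (94.7000 - 75.2941)/94.7000
= 19.4059/94.7000
= 0.2049
= 20.49%

(Intermediate values are shown rounded; full precision is carried through to the final answer.)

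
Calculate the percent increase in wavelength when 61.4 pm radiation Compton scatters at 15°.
0.1346%

Calculate the Compton shift:
Δλ = λ_C(1 - cos(15°))
Δλ = 2.4263 × (1 - cos(15°))
Δλ = 2.4263 × 0.0341
Δλ = 0.0827 pm

Percentage change:
(Δλ/λ₀) × 100 = (0.0827/61.4) × 100
= 0.1346%

(Intermediate values are shown rounded; full precision is carried through to the final answer.)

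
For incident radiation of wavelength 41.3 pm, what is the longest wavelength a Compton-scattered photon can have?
46.1526 pm (at θ = 180°)

The Compton shift is Δλ = λ_C(1 − cos θ).

Since cos θ ranges from −1 to 1, the factor (1 − cos θ) ranges from 0 to 2; the maximum shift occurs at θ = 180° (backscattering):
Δλ_max = 2λ_C = 2 × 2.4263 pm = 4.8526 pm

Maximum scattered wavelength:
λ'_max = λ₀ + Δλ_max = 41.3 + 4.8526 = 46.1526 pm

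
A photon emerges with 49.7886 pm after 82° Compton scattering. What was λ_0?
47.7000 pm

From λ' = λ + Δλ, we have λ = λ' - Δλ

First calculate the Compton shift:
Δλ = λ_C(1 - cos θ)
Δλ = 2.4263 × (1 - cos(82°))
Δλ = 2.4263 × 0.8608
Δλ = 2.0886 pm

Initial wavelength:
λ = λ' - Δλ
λ = 49.7886 - 2.0886
λ = 47.7000 pm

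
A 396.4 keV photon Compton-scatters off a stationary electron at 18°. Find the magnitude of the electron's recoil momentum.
6.5517e-23 kg·m/s

The electron is initially at rest, so by conservation of momentum:
p⃗_e = p⃗₀ − p⃗'  (incident photon momentum minus scattered photon momentum)

Photon momentum magnitudes (p = h/λ = E/c):
λ₀ = hc/E₀ = 3.1278 pm → p₀ = h/λ₀ = 2.1185e-22 kg·m/s
Δλ = λ_C(1 − cos 18°) = 0.1188 pm
λ' = 3.2465 pm → p' = h/λ' = 2.0410e-22 kg·m/s

The scattered photon makes angle θ = 18° with the incident direction, so by the law of cosines:
|p⃗_e|² = p₀² + p'² − 2p₀p'cos θ
|p⃗_e|² = (2.1185e-22)² + (2.0410e-22)² − 2·2.1185e-22·2.0410e-22·cos(18°)
|p⃗_e| = 6.5517e-23 kg·m/s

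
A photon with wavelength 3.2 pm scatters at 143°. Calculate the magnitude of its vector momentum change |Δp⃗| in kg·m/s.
2.8200e-22 kg·m/s

Photon momentum magnitude is p = h/λ.

Initial momentum:
p₀ = h/λ = 6.6261e-34/3.2000e-12 = 2.0706e-22 kg·m/s

After scattering:
λ' = λ + Δλ = 3.2 + 4.3640 = 7.5640 pm
p' = h/λ' = 6.6261e-34/7.5640e-12 = 8.7600e-23 kg·m/s

Momentum is a vector; the scattered photon's direction makes angle θ = 143° with the incident direction. The magnitude of the vector change Δp⃗ = p⃗₀ − p⃗' is found from the law of cosines:
|Δp⃗|² = p₀² + p'² − 2p₀p'cos θ
|Δp⃗|² = (2.0706e-22)² + (8.7600e-23)² − 2·2.0706e-22·8.7600e-23·cos(143°)
|Δp⃗| = 2.8200e-22 kg·m/s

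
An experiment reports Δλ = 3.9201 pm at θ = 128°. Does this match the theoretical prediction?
Yes, consistent

Calculate the expected shift for θ = 128°:

Δλ_expected = λ_C(1 - cos(128°))
Δλ_expected = 2.4263 × (1 - cos(128°))
Δλ_expected = 2.4263 × 1.6157
Δλ_expected = 3.9201 pm

Given shift: 3.9201 pm
Expected shift: 3.9201 pm
Difference: 0.0000 pm

The values match. This is consistent with Compton scattering at the stated angle.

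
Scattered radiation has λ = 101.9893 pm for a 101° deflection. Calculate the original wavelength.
99.1000 pm

From λ' = λ + Δλ, we have λ = λ' - Δλ

First calculate the Compton shift:
Δλ = λ_C(1 - cos θ)
Δλ = 2.4263 × (1 - cos(101°))
Δλ = 2.4263 × 1.1908
Δλ = 2.8893 pm

Initial wavelength:
λ = λ' - Δλ
λ = 101.9893 - 2.8893
λ = 99.1000 pm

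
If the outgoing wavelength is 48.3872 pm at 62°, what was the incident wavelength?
47.1000 pm

From λ' = λ + Δλ, we have λ = λ' - Δλ

First calculate the Compton shift:
Δλ = λ_C(1 - cos θ)
Δλ = 2.4263 × (1 - cos(62°))
Δλ = 2.4263 × 0.5305
Δλ = 1.2872 pm

Initial wavelength:
λ = λ' - Δλ
λ = 48.3872 - 1.2872
λ = 47.1000 pm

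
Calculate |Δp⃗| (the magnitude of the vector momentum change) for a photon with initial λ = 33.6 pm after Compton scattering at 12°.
4.1196e-24 kg·m/s

Photon momentum magnitude is p = h/λ.

Initial momentum:
p₀ = h/λ = 6.6261e-34/3.3600e-11 = 1.9720e-23 kg·m/s

After scattering:
λ' = λ + Δλ = 33.6 + 0.0530 = 33.6530 pm
p' = h/λ' = 6.6261e-34/3.3653e-11 = 1.9689e-23 kg·m/s

Momentum is a vector; the scattered photon's direction makes angle θ = 12° with the incident direction. The magnitude of the vector change Δp⃗ = p⃗₀ − p⃗' is found from the law of cosines:
|Δp⃗|² = p₀² + p'² − 2p₀p'cos θ
|Δp⃗|² = (1.9720e-23)² + (1.9689e-23)² − 2·1.9720e-23·1.9689e-23·cos(12°)
|Δp⃗| = 4.1196e-24 kg·m/s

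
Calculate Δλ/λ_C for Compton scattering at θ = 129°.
1.6293 λ_C

The Compton shift formula is:
Δλ = λ_C(1 - cos θ)

Dividing both sides by λ_C:
Δλ/λ_C = 1 - cos θ

For θ = 129°:
Δλ/λ_C = 1 - cos(129°)
Δλ/λ_C = 1 - -0.6293
Δλ/λ_C = 1.6293

This means the shift is 1.6293 × λ_C = 3.9532 pm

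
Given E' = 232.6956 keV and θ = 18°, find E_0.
238.0000 keV

Convert final energy to wavelength (hc ≈ 1239.842 keV·pm):
λ' = hc/E' = 1239.842 / 232.6956 = 5.3282 pm

Calculate the Compton shift:
Δλ = λ_C(1 - cos(18°))
Δλ = 2.4263 × (1 - cos(18°))
Δλ = 0.1188 pm

Initial wavelength:
λ = λ' - Δλ = 5.3282 - 0.1188 = 5.2094 pm

Initial energy:
E = hc/λ = 1239.842 / 5.2094 = 238.0000 keV

(Intermediate values are shown rounded; full precision is carried through to the final answer.)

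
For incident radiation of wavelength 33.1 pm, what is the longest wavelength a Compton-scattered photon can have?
37.9526 pm (at θ = 180°)

The Compton shift is Δλ = λ_C(1 − cos θ).

Since cos θ ranges from −1 to 1, the factor (1 − cos θ) ranges from 0 to 2; the maximum shift occurs at θ = 180° (backscattering):
Δλ_max = 2λ_C = 2 × 2.4263 pm = 4.8526 pm

Maximum scattered wavelength:
λ'_max = λ₀ + Δλ_max = 33.1 + 4.8526 = 37.9526 pm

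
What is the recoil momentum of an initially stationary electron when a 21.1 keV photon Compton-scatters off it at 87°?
1.5235e-23 kg·m/s

The electron is initially at rest, so by conservation of momentum:
p⃗_e = p⃗₀ − p⃗'  (incident photon momentum minus scattered photon momentum)

Photon momentum magnitudes (p = h/λ = E/c):
λ₀ = hc/E₀ = 58.7603 pm → p₀ = h/λ₀ = 1.1276e-23 kg·m/s
Δλ = λ_C(1 − cos 87°) = 2.2993 pm
λ' = 61.0596 pm → p' = h/λ' = 1.0852e-23 kg·m/s

The scattered photon makes angle θ = 87° with the incident direction, so by the law of cosines:
|p⃗_e|² = p₀² + p'² − 2p₀p'cos θ
|p⃗_e|² = (1.1276e-23)² + (1.0852e-23)² − 2·1.1276e-23·1.0852e-23·cos(87°)
|p⃗_e| = 1.5235e-23 kg·m/s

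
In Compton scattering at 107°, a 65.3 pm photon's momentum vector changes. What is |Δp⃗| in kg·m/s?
1.5942e-23 kg·m/s

Photon momentum magnitude is p = h/λ.

Initial momentum:
p₀ = h/λ = 6.6261e-34/6.5300e-11 = 1.0147e-23 kg·m/s

After scattering:
λ' = λ + Δλ = 65.3 + 3.1357 = 68.4357 pm
p' = h/λ' = 6.6261e-34/6.8436e-11 = 9.6822e-24 kg·m/s

Momentum is a vector; the scattered photon's direction makes angle θ = 107° with the incident direction. The magnitude of the vector change Δp⃗ = p⃗₀ − p⃗' is found from the law of cosines:
|Δp⃗|² = p₀² + p'² − 2p₀p'cos θ
|Δp⃗|² = (1.0147e-23)² + (9.6822e-24)² − 2·1.0147e-23·9.6822e-24·cos(107°)
|Δp⃗| = 1.5942e-23 kg·m/s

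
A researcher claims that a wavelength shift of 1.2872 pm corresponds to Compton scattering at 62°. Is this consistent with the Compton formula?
Yes, consistent

Calculate the expected shift for θ = 62°:

Δλ_expected = λ_C(1 - cos(62°))
Δλ_expected = 2.4263 × (1 - cos(62°))
Δλ_expected = 2.4263 × 0.5305
Δλ_expected = 1.2872 pm

Given shift: 1.2872 pm
Expected shift: 1.2872 pm
Difference: 0.0000 pm

The values match. This is consistent with Compton scattering at the stated angle.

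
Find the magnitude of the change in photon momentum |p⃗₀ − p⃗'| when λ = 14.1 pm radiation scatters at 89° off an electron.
6.1305e-23 kg·m/s

Photon momentum magnitude is p = h/λ.

Initial momentum:
p₀ = h/λ = 6.6261e-34/1.4100e-11 = 4.6993e-23 kg·m/s

After scattering:
λ' = λ + Δλ = 14.1 + 2.3840 = 16.4840 pm
p' = h/λ' = 6.6261e-34/1.6484e-11 = 4.0197e-23 kg·m/s

Momentum is a vector; the scattered photon's direction makes angle θ = 89° with the incident direction. The magnitude of the vector change Δp⃗ = p⃗₀ − p⃗' is found from the law of cosines:
|Δp⃗|² = p₀² + p'² − 2p₀p'cos θ
|Δp⃗|² = (4.6993e-23)² + (4.0197e-23)² − 2·4.6993e-23·4.0197e-23·cos(89°)
|Δp⃗| = 6.1305e-23 kg·m/s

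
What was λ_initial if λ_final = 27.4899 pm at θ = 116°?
24.0000 pm

From λ' = λ + Δλ, we have λ = λ' - Δλ

First calculate the Compton shift:
Δλ = λ_C(1 - cos θ)
Δλ = 2.4263 × (1 - cos(116°))
Δλ = 2.4263 × 1.4384
Δλ = 3.4899 pm

Initial wavelength:
λ = λ' - Δλ
λ = 27.4899 - 3.4899
λ = 24.0000 pm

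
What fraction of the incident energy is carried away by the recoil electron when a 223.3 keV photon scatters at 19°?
0.0233 (or 2.33%)

Calculate initial and final photon energies:

Initial: E₀ = 223.3 keV → λ₀ = 5.5524 pm
Compton shift: Δλ = 0.1322 pm
Final wavelength: λ' = 5.6845 pm
Final energy: E' = 218.1074 keV

Fractional energy loss:
(E₀ - E')/E₀ = (223.3000 - 218.1074)/223.3000
= 5.1926/223.3000
= 0.0233
= 2.33%

(Intermediate values are shown rounded; full precision is carried through to the final answer.)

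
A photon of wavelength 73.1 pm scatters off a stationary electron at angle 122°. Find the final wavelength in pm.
76.8121 pm

Using the Compton scattering formula:
λ' = λ + Δλ = λ + λ_C(1 - cos θ)

Given:
- Initial wavelength λ = 73.1 pm
- Scattering angle θ = 122°
- Compton wavelength λ_C ≈ 2.4263 pm

Calculate the shift:
Δλ = 2.4263 × (1 - cos(122°))
Δλ = 2.4263 × 1.5299
Δλ = 3.7121 pm

Final wavelength:
λ' = 73.1 + 3.7121 = 76.8121 pm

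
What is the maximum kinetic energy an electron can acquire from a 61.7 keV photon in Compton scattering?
12.0016 keV

Maximum energy transfer occurs at θ = 180° (backscattering).

Initial photon: E₀ = 61.7 keV → λ₀ = 20.0947 pm

Maximum Compton shift (at 180°):
Δλ_max = 2λ_C = 2 × 2.4263 = 4.8526 pm

Final wavelength:
λ' = 20.0947 + 4.8526 = 24.9473 pm

Minimum photon energy (maximum energy to electron):
E'_min = hc/λ' = 49.6984 keV

Maximum electron kinetic energy:
K_max = E₀ - E'_min = 61.7000 - 49.6984 = 12.0016 keV

(Intermediate values are shown rounded; full precision is carried through to the final answer.)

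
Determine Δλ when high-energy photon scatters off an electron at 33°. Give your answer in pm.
0.3914 pm

Using the Compton scattering formula:
Δλ = λ_C(1 - cos θ)

where λ_C = h/(m_e·c) ≈ 2.4263 pm is the Compton wavelength of an electron.

For θ = 33°:
cos(33°) = 0.8387
1 - cos(33°) = 0.1613

Δλ = 2.4263 × 0.1613
Δλ = 0.3914 pm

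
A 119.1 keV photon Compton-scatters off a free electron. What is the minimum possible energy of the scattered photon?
81.2334 keV (at θ = 180°)

The scattered photon has minimum energy when its wavelength is maximum, i.e., when the Compton shift Δλ = λ_C(1 − cos θ) is maximum. This occurs at θ = 180° (backscattering), giving Δλ_max = 2λ_C = 4.8526 pm.

Initial wavelength: λ₀ = hc/E₀ = 10.4101 pm
Maximum final wavelength: λ'_max = λ₀ + 2λ_C = 10.4101 + 4.8526 = 15.2627 pm
Minimum final energy: E'_min = hc/λ'_max = 81.2334 keV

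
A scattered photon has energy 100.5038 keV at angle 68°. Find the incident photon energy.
114.5999 keV

Convert final energy to wavelength (hc ≈ 1239.842 keV·pm):
λ' = hc/E' = 1239.842 / 100.5038 = 12.3363 pm

Calculate the Compton shift:
Δλ = λ_C(1 - cos(68°))
Δλ = 2.4263 × (1 - cos(68°))
Δλ = 1.5174 pm

Initial wavelength:
λ = λ' - Δλ = 12.3363 - 1.5174 = 10.8189 pm

Initial energy:
E = hc/λ = 1239.842 / 10.8189 = 114.5999 keV

(Intermediate values are shown rounded; full precision is carried through to the final answer.)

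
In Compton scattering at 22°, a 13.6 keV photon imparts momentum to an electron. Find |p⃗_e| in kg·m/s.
2.7710e-24 kg·m/s

The electron is initially at rest, so by conservation of momentum:
p⃗_e = p⃗₀ − p⃗'  (incident photon momentum minus scattered photon momentum)

Photon momentum magnitudes (p = h/λ = E/c):
λ₀ = hc/E₀ = 91.1649 pm → p₀ = h/λ₀ = 7.2682e-24 kg·m/s
Δλ = λ_C(1 − cos 22°) = 0.1767 pm
λ' = 91.3415 pm → p' = h/λ' = 7.2542e-24 kg·m/s

The scattered photon makes angle θ = 22° with the incident direction, so by the law of cosines:
|p⃗_e|² = p₀² + p'² − 2p₀p'cos θ
|p⃗_e|² = (7.2682e-24)² + (7.2542e-24)² − 2·7.2682e-24·7.2542e-24·cos(22°)
|p⃗_e| = 2.7710e-24 kg·m/s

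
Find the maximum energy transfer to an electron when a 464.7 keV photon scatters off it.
299.8421 keV

Maximum energy transfer occurs at θ = 180° (backscattering).

Initial photon: E₀ = 464.7 keV → λ₀ = 2.6680 pm

Maximum Compton shift (at 180°):
Δλ_max = 2λ_C = 2 × 2.4263 = 4.8526 pm

Final wavelength:
λ' = 2.6680 + 4.8526 = 7.5207 pm

Minimum photon energy (maximum energy to electron):
E'_min = hc/λ' = 164.8579 keV

Maximum electron kinetic energy:
K_max = E₀ - E'_min = 464.7000 - 164.8579 = 299.8421 keV

(Intermediate values are shown rounded; full precision is carried through to the final answer.)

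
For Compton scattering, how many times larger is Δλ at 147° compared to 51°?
147° produces the larger shift by a factor of 4.960

Calculate both shifts using Δλ = λ_C(1 - cos θ):

For θ₁ = 51°:
Δλ₁ = 2.4263 × (1 - cos(51°))
Δλ₁ = 2.4263 × 0.3707
Δλ₁ = 0.8994 pm

For θ₂ = 147°:
Δλ₂ = 2.4263 × (1 - cos(147°))
Δλ₂ = 2.4263 × 1.8387
Δλ₂ = 4.4612 pm

The 147° angle produces the larger shift.
Ratio: 4.4612/0.8994 = 4.960

(Intermediate values are shown rounded; full precision is carried through to the final answer.)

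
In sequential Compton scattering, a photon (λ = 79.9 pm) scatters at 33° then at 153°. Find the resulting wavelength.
84.8796 pm

Apply Compton shift twice:

First scattering at θ₁ = 33°:
Δλ₁ = λ_C(1 - cos(33°))
Δλ₁ = 2.4263 × 0.1613
Δλ₁ = 0.3914 pm

After first scattering:
λ₁ = 79.9 + 0.3914 = 80.2914 pm

Second scattering at θ₂ = 153°:
Δλ₂ = λ_C(1 - cos(153°))
Δλ₂ = 2.4263 × 1.8910
Δλ₂ = 4.5882 pm

Final wavelength:
λ₂ = 80.2914 + 4.5882 = 84.8796 pm

Total shift: Δλ_total = 0.3914 + 4.5882 = 4.9796 pm

(Intermediate values are shown rounded; full precision is carried through to the final answer.)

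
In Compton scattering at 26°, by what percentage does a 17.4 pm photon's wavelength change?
1.4112%

Calculate the Compton shift:
Δλ = λ_C(1 - cos(26°))
Δλ = 2.4263 × (1 - cos(26°))
Δλ = 2.4263 × 0.1012
Δλ = 0.2456 pm

Percentage change:
(Δλ/λ₀) × 100 = (0.2456/17.4) × 100
= 1.4112%

(Intermediate values are shown rounded; full precision is carried through to the final answer.)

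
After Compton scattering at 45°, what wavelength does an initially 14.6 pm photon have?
15.3106 pm

Using the Compton formula: λ' = λ + λ_C(1 − cos θ)

For θ = 45°, cos θ = √2/2 (exact) ≈ 0.7071, so:
1 − cos 45° = 1 − (√2/2) ≈ 0.2929

Δλ = λ_C × 0.2929 = 2.4263 × 0.2929 = 0.7106 pm

λ' = 14.6 + 0.7106 = 15.3106 pm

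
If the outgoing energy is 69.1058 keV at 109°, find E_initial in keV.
84.1999 keV

Convert final energy to wavelength (hc ≈ 1239.842 keV·pm):
λ' = hc/E' = 1239.842 / 69.1058 = 17.9412 pm

Calculate the Compton shift:
Δλ = λ_C(1 - cos(109°))
Δλ = 2.4263 × (1 - cos(109°))
Δλ = 3.2162 pm

Initial wavelength:
λ = λ' - Δλ = 17.9412 - 3.2162 = 14.7250 pm

Initial energy:
E = hc/λ = 1239.842 / 14.7250 = 84.1999 keV

(Intermediate values are shown rounded; full precision is carried through to the final answer.)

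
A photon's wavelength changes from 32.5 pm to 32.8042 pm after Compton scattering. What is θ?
29.00°

First find the wavelength shift:
Δλ = λ' - λ = 32.8042 - 32.5 = 0.3042 pm

Using Δλ = λ_C(1 - cos θ), with λ_C = h/(m_e·c) ≈ 2.42631024 pm:
cos θ = 1 - Δλ/λ_C
cos θ = 1 - 0.3042/2.42631024
cos θ = 0.874624

θ = arccos(0.874624)
θ = 29.00°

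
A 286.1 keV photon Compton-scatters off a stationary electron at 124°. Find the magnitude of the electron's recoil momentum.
2.0977e-22 kg·m/s

The electron is initially at rest, so by conservation of momentum:
p⃗_e = p⃗₀ − p⃗'  (incident photon momentum minus scattered photon momentum)

Photon momentum magnitudes (p = h/λ = E/c):
λ₀ = hc/E₀ = 4.3336 pm → p₀ = h/λ₀ = 1.5290e-22 kg·m/s
Δλ = λ_C(1 − cos 124°) = 3.7831 pm
λ' = 8.1167 pm → p' = h/λ' = 8.1635e-23 kg·m/s

The scattered photon makes angle θ = 124° with the incident direction, so by the law of cosines:
|p⃗_e|² = p₀² + p'² − 2p₀p'cos θ
|p⃗_e|² = (1.5290e-22)² + (8.1635e-23)² − 2·1.5290e-22·8.1635e-23·cos(124°)
|p⃗_e| = 2.0977e-22 kg·m/s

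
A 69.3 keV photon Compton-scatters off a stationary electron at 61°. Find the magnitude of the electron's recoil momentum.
3.6426e-23 kg·m/s

The electron is initially at rest, so by conservation of momentum:
p⃗_e = p⃗₀ − p⃗'  (incident photon momentum minus scattered photon momentum)

Photon momentum magnitudes (p = h/λ = E/c):
λ₀ = hc/E₀ = 17.8909 pm → p₀ = h/λ₀ = 3.7036e-23 kg·m/s
Δλ = λ_C(1 − cos 61°) = 1.2500 pm
λ' = 19.1409 pm → p' = h/λ' = 3.4617e-23 kg·m/s

The scattered photon makes angle θ = 61° with the incident direction, so by the law of cosines:
|p⃗_e|² = p₀² + p'² − 2p₀p'cos θ
|p⃗_e|² = (3.7036e-23)² + (3.4617e-23)² − 2·3.7036e-23·3.4617e-23·cos(61°)
|p⃗_e| = 3.6426e-23 kg·m/s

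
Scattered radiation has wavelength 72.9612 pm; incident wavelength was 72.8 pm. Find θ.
21.00°

First find the wavelength shift:
Δλ = λ' - λ = 72.9612 - 72.8 = 0.1612 pm

Using Δλ = λ_C(1 - cos θ), with λ_C = h/(m_e·c) ≈ 2.42631024 pm:
cos θ = 1 - Δλ/λ_C
cos θ = 1 - 0.1612/2.42631024
cos θ = 0.933562

θ = arccos(0.933562)
θ = 21.00°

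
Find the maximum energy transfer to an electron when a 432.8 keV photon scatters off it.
272.1429 keV

Maximum energy transfer occurs at θ = 180° (backscattering).

Initial photon: E₀ = 432.8 keV → λ₀ = 2.8647 pm

Maximum Compton shift (at 180°):
Δλ_max = 2λ_C = 2 × 2.4263 = 4.8526 pm

Final wavelength:
λ' = 2.8647 + 4.8526 = 7.7173 pm

Minimum photon energy (maximum energy to electron):
E'_min = hc/λ' = 160.6571 keV

Maximum electron kinetic energy:
K_max = E₀ - E'_min = 432.8000 - 160.6571 = 272.1429 keV

(Intermediate values are shown rounded; full precision is carried through to the final answer.)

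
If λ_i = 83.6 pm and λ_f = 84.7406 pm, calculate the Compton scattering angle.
58.00°

First find the wavelength shift:
Δλ = λ' - λ = 84.7406 - 83.6 = 1.1406 pm

Using Δλ = λ_C(1 - cos θ), with λ_C = h/(m_e·c) ≈ 2.42631024 pm:
cos θ = 1 - Δλ/λ_C
cos θ = 1 - 1.1406/2.42631024
cos θ = 0.529903

θ = arccos(0.529903)
θ = 58.00°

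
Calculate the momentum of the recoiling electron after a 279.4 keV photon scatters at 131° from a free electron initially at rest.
2.0926e-22 kg·m/s

The electron is initially at rest, so by conservation of momentum:
p⃗_e = p⃗₀ − p⃗'  (incident photon momentum minus scattered photon momentum)

Photon momentum magnitudes (p = h/λ = E/c):
λ₀ = hc/E₀ = 4.4375 pm → p₀ = h/λ₀ = 1.4932e-22 kg·m/s
Δλ = λ_C(1 − cos 131°) = 4.0181 pm
λ' = 8.4556 pm → p' = h/λ' = 7.8363e-23 kg·m/s

The scattered photon makes angle θ = 131° with the incident direction, so by the law of cosines:
|p⃗_e|² = p₀² + p'² − 2p₀p'cos θ
|p⃗_e|² = (1.4932e-22)² + (7.8363e-23)² − 2·1.4932e-22·7.8363e-23·cos(131°)
|p⃗_e| = 2.0926e-22 kg·m/s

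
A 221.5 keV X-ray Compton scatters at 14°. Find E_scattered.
218.6843 keV

First convert energy to wavelength:
λ = hc/E, with hc ≈ 1239.842 keV·pm (i.e. 1239.842 eV·nm)

For E = 221.5 keV = 221500 eV:
λ = 1239.842 keV·pm / 221.5 keV
λ = 5.5975 pm

Calculate the Compton shift:
Δλ = λ_C(1 - cos(14°)) = 2.4263 × 0.0297
Δλ = 0.0721 pm

Final wavelength:
λ' = 5.5975 + 0.0721 = 5.6696 pm

Final energy:
E' = hc/λ' = 1239.842 / 5.6696 = 218.6843 keV

(Intermediate values are shown rounded; full precision is carried through to the final answer.)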